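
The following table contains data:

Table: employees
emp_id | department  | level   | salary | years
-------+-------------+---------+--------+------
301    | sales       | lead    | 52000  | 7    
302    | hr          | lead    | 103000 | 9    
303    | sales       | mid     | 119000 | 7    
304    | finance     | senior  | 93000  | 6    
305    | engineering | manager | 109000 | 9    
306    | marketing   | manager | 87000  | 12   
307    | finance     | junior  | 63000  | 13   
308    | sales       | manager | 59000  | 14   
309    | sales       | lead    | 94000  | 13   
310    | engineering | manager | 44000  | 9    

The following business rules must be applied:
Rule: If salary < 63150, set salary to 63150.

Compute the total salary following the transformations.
857600

Step 1: 4 records have salary < 63150
Step 2: These records originally summed to 218000
Step 3: After setting to minimum: 4 × 63150 = 252600
Step 4: Unaffected records sum: 605000
Step 5: Final sum = 252600 + 605000 = 857600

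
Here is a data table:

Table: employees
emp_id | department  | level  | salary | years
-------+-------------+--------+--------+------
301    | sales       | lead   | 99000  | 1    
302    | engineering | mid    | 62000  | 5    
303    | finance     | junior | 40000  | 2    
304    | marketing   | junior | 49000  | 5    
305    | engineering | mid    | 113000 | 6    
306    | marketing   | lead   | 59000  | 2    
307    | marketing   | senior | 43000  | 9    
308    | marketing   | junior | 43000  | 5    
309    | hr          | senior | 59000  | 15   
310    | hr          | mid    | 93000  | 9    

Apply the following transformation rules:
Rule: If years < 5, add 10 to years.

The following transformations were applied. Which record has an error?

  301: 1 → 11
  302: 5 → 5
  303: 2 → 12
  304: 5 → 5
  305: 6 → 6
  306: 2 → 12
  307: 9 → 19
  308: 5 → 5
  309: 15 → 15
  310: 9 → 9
Record 307 has an error. The correct transformed value should be 9, not 19.

Step 1: Check each record against the rule
Step 2: Record 307 has years = 9
Step 3: Since 9 >= 5, the bonus should not have been applied
Step 4: Correct value = 9, but claimed value = 19
Conclusion: Record 307 has the error.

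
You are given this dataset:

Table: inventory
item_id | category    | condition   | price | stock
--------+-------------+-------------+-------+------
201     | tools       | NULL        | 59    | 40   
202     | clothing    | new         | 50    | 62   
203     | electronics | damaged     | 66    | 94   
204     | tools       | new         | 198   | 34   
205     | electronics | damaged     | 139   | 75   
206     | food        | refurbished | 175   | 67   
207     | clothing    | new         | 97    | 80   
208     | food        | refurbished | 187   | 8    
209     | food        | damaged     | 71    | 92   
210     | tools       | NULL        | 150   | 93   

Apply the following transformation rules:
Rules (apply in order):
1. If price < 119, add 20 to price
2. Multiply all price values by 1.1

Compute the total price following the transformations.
1421.2

Step 1: Apply Rule 1 - Add 20 to records with price < 119
  - 5 records affected: 343 + (5 × 20) = 443
  - Unaffected records: 849
  - Sum after Rule 1: 1292
Step 2: Apply Rule 2 - Multiply all by 1.1
  - 1292 × 1.1 = 1421.2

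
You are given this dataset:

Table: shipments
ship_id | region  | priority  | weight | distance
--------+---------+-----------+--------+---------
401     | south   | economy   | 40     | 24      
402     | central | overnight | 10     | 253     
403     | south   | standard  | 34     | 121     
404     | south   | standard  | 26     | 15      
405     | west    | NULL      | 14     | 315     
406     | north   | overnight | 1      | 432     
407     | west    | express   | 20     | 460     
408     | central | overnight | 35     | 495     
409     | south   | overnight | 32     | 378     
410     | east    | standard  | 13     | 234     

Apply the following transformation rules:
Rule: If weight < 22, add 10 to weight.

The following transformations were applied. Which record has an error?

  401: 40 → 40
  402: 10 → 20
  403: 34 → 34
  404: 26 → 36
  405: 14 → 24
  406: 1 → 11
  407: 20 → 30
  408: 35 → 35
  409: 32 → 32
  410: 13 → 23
Record 404 has an error. The correct transformed value should be 26, not 36.

Step 1: Check each record against the rule
Step 2: Record 404 has weight = 26
Step 3: Since 26 >= 22, the bonus should not have been applied
Step 4: Correct value = 26, but claimed value = 36
Conclusion: Record 404 has the error.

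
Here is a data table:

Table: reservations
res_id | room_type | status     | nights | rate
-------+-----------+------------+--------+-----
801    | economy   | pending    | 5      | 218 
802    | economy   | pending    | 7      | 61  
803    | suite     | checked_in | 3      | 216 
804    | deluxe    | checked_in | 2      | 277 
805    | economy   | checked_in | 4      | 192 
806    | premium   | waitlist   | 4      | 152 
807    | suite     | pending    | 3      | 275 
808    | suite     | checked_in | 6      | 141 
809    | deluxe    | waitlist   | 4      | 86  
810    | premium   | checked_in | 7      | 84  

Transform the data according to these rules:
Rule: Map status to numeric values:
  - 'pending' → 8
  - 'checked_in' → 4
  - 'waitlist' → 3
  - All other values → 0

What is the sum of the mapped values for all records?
50

Step 1: Apply mapping to each record
Step 2: Count by status:
  'pending': 3 records × 8 = 24
  'checked_in': 5 records × 4 = 20
  'waitlist': 2 records × 3 = 6
Step 3: Sum all mapped values = 50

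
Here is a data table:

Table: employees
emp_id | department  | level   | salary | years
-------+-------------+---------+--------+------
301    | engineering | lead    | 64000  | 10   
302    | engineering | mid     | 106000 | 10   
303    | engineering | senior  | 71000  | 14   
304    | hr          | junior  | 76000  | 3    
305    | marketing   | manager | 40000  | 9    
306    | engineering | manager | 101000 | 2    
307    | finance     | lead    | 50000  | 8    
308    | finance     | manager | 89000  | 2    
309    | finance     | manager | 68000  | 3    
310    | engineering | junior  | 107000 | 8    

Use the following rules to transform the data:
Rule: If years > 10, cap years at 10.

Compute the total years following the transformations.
65

Step 1: 1 records have years > 10
Step 2: These records originally summed to 14
Step 3: After capping: 1 × 10 = 10
Step 4: Unaffected records sum: 55
Step 5: Final sum = 10 + 55 = 65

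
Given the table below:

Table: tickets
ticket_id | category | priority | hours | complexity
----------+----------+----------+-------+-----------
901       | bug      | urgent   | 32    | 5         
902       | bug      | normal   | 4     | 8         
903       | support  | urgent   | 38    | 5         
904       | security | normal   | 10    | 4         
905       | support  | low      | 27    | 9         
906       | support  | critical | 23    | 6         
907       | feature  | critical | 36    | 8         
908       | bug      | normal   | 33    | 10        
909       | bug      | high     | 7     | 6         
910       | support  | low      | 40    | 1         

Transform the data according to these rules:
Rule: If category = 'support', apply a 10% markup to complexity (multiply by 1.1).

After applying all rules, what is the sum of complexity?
64.1

Step 1: Records with category = 'support' have total complexity = 21
Step 2: Apply multiplier: 21 × 1.1 = 23.1
Step 3: Other records total: 41
Step 4: Final sum = 23.1 + 41 = 64.1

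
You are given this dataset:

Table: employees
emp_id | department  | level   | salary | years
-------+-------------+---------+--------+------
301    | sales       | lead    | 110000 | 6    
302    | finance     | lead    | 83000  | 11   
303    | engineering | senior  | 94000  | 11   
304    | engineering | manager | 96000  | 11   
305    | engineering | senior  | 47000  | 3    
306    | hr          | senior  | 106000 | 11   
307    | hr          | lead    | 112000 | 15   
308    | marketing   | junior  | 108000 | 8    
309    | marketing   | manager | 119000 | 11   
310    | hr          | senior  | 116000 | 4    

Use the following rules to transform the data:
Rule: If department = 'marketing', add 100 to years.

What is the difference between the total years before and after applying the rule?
200

Step 1: Original sum of years = 91
Step 2: 2 records have department = 'marketing'
Step 3: Each affected record changes by 100
Step 4: Total change = 2 × 100 = 200
Step 5: New sum = 91 + 200 = 291
Step 6: Difference = |291 - 91| = 200
        (Sum increased by 200)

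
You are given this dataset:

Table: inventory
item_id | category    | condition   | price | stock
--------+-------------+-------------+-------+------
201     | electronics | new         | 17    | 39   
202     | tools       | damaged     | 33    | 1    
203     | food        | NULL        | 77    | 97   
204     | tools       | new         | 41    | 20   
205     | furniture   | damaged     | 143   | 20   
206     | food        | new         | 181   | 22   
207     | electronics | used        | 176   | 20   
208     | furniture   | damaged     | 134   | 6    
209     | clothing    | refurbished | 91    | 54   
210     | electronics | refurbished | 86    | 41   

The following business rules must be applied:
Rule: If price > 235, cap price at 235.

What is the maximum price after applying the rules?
181

Step 1: Original maximum price = 181
Step 2: Check cap of 235 against maximum
Step 3: No records exceed the cap (max 181 <= cap 235), so no capping applies
Step 4: Maximum after transformation = 181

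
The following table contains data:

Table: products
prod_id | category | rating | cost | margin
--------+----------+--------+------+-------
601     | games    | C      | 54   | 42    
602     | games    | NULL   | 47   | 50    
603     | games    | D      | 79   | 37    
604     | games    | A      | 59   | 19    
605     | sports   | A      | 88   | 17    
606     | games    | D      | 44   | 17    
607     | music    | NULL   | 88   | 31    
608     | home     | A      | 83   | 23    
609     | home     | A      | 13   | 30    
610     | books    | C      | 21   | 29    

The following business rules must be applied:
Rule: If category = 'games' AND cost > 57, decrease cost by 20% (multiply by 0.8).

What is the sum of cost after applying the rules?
548.4

Step 1: Find records where category = 'games' AND cost > 57
Step 2: 2 records match, summing to 138
Step 3: After multiplier: 138 × 0.8 = 110.4
Step 4: Unaffected records sum: 438
Step 5: Final sum = 110.4 + 438 = 548.4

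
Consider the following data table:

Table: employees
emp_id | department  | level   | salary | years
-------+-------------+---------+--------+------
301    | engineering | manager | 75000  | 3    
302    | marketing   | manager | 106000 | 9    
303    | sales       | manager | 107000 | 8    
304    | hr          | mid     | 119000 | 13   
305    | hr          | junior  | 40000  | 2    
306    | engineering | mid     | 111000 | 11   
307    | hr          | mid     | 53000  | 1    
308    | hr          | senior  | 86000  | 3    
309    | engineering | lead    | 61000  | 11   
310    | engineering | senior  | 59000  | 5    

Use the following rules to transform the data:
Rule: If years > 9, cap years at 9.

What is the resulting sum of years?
58

Step 1: 3 records have years > 9
Step 2: These records originally summed to 35
Step 3: After capping: 3 × 9 = 27
Step 4: Unaffected records sum: 31
Step 5: Final sum = 27 + 31 = 58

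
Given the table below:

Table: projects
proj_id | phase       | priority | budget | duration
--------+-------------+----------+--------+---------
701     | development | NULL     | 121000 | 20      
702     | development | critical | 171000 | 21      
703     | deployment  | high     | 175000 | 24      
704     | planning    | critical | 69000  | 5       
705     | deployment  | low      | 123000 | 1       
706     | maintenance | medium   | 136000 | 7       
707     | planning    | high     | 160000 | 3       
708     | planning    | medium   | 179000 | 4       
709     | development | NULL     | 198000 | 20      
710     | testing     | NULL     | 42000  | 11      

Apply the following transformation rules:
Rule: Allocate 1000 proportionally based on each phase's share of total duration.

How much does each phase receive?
deployment: 215.52, development: 525.86, maintenance: 60.34, planning: 103.45, testing: 94.83

Step 1: Calculate total duration = 116
Step 2: Calculate each phase's proportion:
  deployment: 25/116 = 21.55% → 215.52
  development: 61/116 = 52.59% → 525.86
  maintenance: 7/116 = 6.03% → 60.34
  planning: 12/116 = 10.34% → 103.45
  testing: 11/116 = 9.48% → 94.83
Step 3: Verify: sum of allocations ≈ 1000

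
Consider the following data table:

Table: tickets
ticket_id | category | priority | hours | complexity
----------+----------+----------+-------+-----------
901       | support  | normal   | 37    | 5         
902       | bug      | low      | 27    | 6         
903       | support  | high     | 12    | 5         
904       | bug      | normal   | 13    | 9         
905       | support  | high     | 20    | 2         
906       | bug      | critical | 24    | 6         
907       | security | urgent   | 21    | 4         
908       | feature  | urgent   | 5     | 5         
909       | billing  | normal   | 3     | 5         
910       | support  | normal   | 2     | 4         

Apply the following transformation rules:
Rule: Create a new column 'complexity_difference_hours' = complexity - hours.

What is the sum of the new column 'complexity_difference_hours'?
-113

Step 1: For each record, compute complexity - hours
Example calculations:
  5 - 37 = -32
  6 - 27 = -21
  5 - 12 = -7
  ...
Step 2: Sum all derived values
Step 3: Total = -113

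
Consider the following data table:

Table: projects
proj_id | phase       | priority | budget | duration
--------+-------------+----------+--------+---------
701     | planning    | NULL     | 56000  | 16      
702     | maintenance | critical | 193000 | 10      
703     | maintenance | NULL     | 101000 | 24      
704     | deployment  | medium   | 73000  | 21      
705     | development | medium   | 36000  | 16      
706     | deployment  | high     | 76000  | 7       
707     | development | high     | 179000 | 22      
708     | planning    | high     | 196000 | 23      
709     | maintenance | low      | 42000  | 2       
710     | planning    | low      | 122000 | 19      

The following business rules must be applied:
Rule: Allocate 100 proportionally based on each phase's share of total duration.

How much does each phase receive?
deployment: 17.5, development: 23.75, maintenance: 22.5, planning: 36.25

Step 1: Calculate total duration = 160
Step 2: Calculate each phase's proportion:
  deployment: 28/160 = 17.50% → 17.5
  development: 38/160 = 23.75% → 23.75
  maintenance: 36/160 = 22.50% → 22.5
  planning: 58/160 = 36.25% → 36.25
Step 3: Verify: sum of allocations ≈ 100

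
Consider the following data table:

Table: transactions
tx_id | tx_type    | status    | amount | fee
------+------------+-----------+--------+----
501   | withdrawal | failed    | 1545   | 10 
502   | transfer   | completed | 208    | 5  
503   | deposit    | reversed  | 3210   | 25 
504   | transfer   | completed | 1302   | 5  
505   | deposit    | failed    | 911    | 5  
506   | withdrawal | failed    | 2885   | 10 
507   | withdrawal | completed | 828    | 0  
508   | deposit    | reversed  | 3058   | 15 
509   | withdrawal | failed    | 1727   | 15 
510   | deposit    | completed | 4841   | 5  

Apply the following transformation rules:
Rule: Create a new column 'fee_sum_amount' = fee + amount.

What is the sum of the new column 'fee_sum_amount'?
20610

Step 1: For each record, compute fee + amount
Example calculations:
  10 + 1545 = 1555
  5 + 208 = 213
  25 + 3210 = 3235
  ...
Step 2: Sum all derived values
Step 3: Total = 20610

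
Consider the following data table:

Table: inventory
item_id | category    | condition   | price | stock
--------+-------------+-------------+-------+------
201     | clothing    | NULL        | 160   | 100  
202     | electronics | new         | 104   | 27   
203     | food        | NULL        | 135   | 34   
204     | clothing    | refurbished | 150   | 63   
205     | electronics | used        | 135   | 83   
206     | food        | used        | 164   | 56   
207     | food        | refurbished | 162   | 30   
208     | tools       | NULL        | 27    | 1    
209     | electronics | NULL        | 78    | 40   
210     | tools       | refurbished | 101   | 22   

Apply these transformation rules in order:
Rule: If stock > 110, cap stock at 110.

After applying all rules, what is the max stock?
100

Step 1: Original maximum stock = 100
Step 2: Check cap of 110 against maximum
Step 3: No records exceed the cap (max 100 <= cap 110), so no capping applies
Step 4: Maximum after transformation = 100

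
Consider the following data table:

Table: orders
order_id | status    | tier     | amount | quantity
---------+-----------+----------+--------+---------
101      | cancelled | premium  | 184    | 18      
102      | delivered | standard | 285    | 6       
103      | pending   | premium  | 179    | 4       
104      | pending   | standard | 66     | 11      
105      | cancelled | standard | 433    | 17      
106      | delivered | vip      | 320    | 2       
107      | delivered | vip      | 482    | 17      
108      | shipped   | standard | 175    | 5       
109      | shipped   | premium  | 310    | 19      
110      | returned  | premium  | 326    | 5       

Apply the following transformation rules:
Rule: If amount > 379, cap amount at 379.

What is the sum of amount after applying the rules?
2603

Step 1: 2 records have amount > 379
Step 2: These records originally summed to 915
Step 3: After capping: 2 × 379 = 758
Step 4: Unaffected records sum: 1845
Step 5: Final sum = 758 + 1845 = 2603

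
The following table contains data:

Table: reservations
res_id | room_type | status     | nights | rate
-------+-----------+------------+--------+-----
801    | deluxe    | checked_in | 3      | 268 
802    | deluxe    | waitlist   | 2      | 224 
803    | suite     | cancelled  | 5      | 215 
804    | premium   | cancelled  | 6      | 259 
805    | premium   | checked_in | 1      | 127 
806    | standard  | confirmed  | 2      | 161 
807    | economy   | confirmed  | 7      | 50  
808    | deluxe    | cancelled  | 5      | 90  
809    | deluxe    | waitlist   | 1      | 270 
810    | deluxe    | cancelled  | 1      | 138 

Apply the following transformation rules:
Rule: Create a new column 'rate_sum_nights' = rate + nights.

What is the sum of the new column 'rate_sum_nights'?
1835

Step 1: For each record, compute rate + nights
Example calculations:
  268 + 3 = 271
  224 + 2 = 226
  215 + 5 = 220
  ...
Step 2: Sum all derived values
Step 3: Total = 1835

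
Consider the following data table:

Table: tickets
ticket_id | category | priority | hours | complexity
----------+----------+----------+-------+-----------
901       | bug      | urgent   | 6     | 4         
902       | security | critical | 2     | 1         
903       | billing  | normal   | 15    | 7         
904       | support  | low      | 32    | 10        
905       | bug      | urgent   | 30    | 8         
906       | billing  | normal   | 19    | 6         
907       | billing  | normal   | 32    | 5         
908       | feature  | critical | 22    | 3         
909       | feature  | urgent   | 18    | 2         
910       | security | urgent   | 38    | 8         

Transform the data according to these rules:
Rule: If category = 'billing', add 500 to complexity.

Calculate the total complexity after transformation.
1554

Step 1: Count records where category = 'billing': 3
Step 2: Total bonus added: 3 × 500 = 1500
Step 3: Original sum of complexity: 54
Step 4: Final sum = 54 + 1500 = 1554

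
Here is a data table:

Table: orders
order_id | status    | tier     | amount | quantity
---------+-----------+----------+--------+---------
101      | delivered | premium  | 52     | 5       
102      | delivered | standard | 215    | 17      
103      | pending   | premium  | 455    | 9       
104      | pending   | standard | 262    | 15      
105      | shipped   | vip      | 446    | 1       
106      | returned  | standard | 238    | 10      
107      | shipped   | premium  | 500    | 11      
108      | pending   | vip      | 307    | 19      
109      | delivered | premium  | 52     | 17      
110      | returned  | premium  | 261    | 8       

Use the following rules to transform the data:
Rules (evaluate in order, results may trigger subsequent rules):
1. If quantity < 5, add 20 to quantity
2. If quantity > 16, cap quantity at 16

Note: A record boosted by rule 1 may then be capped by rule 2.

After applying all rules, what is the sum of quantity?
122

Step 1: Apply rule 1 to records with quantity < 5
  - 1 records get bonus of 20
  - Of these, 1 records then exceed 16 and get capped
Step 2: Apply rule 2 to records with quantity > 16
  - 3 records (original) are capped
Step 3: Calculate final sum = 122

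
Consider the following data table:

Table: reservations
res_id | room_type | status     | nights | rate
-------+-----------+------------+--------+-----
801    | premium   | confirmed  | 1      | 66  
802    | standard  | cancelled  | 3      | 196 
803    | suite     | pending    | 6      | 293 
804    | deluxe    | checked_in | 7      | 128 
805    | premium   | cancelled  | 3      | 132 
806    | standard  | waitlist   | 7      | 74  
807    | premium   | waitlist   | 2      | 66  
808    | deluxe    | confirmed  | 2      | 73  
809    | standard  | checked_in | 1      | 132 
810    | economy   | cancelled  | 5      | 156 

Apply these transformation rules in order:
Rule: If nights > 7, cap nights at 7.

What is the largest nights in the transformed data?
7

Step 1: Original maximum nights = 7
Step 2: Check cap of 7 against maximum
Step 3: No records exceed the cap (max 7 <= cap 7), so no capping applies
Step 4: Maximum after transformation = 7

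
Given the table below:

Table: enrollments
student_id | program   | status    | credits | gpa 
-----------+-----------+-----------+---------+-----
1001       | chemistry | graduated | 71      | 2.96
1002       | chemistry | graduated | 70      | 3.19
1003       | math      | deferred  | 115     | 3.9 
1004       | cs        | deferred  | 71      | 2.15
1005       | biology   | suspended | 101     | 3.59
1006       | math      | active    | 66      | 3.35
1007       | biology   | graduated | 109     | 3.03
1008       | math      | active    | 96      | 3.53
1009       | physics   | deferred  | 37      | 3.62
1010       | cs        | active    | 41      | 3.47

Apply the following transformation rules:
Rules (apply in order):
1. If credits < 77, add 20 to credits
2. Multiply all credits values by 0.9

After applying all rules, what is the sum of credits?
807.3

Step 1: Apply Rule 1 - Add 20 to records with credits < 77
  - 6 records affected: 356 + (6 × 20) = 476
  - Unaffected records: 421
  - Sum after Rule 1: 897
Step 2: Apply Rule 2 - Multiply all by 0.9
  - 897 × 0.9 = 807.3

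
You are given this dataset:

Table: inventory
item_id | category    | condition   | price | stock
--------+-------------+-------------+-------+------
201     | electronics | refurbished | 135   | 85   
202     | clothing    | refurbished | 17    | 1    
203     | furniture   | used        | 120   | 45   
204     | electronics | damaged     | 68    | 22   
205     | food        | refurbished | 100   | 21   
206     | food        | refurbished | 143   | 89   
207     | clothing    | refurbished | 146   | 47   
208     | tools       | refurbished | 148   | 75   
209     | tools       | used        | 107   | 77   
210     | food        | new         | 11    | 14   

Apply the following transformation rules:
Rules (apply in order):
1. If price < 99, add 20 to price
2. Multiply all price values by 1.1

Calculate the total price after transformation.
1160.5

Step 1: Apply Rule 1 - Add 20 to records with price < 99
  - 3 records affected: 96 + (3 × 20) = 156
  - Unaffected records: 899
  - Sum after Rule 1: 1055
Step 2: Apply Rule 2 - Multiply all by 1.1
  - 1055 × 1.1 = 1160.5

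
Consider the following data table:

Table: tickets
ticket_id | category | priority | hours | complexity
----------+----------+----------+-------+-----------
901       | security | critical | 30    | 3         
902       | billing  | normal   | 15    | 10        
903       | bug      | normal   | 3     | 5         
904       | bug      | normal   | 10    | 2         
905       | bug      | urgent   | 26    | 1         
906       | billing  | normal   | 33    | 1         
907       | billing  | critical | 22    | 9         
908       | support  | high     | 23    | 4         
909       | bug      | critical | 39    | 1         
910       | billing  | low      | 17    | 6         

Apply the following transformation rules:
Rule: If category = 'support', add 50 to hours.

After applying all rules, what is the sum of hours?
268

Step 1: Count records where category = 'support': 1
Step 2: Total bonus added: 1 × 50 = 50
Step 3: Original sum of hours: 218
Step 4: Final sum = 218 + 50 = 268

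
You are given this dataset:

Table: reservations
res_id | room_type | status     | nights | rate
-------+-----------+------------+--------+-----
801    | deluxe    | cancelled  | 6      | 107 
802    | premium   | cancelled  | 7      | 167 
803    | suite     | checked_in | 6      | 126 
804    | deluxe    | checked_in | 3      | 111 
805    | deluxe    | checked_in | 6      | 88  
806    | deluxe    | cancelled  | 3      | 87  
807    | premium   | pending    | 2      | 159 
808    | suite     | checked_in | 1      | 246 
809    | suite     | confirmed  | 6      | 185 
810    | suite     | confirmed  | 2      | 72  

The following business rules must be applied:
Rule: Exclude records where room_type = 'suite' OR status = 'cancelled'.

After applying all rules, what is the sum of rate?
358

Step 1: Find records where room_type = 'suite' OR status = 'cancelled'
Step 2: 7 records match, summing to 990
Step 3: Original sum: 1348
Step 4: Remaining sum = 1348 - 990 = 358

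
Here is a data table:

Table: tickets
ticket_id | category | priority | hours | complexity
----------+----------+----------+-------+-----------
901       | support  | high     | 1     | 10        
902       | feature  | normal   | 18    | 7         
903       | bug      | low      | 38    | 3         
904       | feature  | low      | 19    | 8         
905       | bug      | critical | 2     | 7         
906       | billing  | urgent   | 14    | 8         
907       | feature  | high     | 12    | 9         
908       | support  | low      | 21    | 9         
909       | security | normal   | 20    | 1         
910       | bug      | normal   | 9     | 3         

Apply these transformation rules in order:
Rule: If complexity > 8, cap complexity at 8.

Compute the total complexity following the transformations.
61

Step 1: 3 records have complexity > 8
Step 2: These records originally summed to 28
Step 3: After capping: 3 × 8 = 24
Step 4: Unaffected records sum: 37
Step 5: Final sum = 24 + 37 = 61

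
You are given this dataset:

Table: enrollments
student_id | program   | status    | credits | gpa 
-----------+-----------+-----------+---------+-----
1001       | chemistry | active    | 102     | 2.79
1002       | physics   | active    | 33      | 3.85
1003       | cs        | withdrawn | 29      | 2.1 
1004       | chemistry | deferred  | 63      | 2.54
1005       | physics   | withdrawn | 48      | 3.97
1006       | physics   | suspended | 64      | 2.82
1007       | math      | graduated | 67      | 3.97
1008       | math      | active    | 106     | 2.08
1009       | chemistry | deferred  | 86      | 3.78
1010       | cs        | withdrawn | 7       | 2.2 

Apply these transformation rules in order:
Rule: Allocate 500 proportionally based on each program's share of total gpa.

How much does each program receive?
chemistry: 151.33, cs: 71.43, math: 100.5, physics: 176.74

Step 1: Calculate total gpa = 30.1
Step 2: Calculate each program's proportion:
  chemistry: 9.11/30.1 = 30.27% → 151.33
  cs: 4.3/30.1 = 14.29% → 71.43
  math: 6.05/30.1 = 20.10% → 100.5
  physics: 10.64/30.1 = 35.35% → 176.74
Step 3: Verify: sum of allocations ≈ 500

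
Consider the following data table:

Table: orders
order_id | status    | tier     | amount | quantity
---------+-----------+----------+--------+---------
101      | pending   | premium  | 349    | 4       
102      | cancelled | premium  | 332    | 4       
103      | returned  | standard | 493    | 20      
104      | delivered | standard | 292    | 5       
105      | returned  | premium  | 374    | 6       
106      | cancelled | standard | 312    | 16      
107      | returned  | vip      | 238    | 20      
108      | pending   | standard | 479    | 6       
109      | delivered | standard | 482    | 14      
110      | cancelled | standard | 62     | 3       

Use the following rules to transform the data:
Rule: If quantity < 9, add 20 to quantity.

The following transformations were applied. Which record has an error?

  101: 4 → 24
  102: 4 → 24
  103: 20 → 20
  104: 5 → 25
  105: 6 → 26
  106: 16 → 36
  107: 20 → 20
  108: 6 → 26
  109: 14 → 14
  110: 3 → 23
Record 106 has an error. The correct transformed value should be 16, not 36.

Step 1: Check each record against the rule
Step 2: Record 106 has quantity = 16
Step 3: Since 16 >= 9, the bonus should not have been applied
Step 4: Correct value = 16, but claimed value = 36
Conclusion: Record 106 has the error.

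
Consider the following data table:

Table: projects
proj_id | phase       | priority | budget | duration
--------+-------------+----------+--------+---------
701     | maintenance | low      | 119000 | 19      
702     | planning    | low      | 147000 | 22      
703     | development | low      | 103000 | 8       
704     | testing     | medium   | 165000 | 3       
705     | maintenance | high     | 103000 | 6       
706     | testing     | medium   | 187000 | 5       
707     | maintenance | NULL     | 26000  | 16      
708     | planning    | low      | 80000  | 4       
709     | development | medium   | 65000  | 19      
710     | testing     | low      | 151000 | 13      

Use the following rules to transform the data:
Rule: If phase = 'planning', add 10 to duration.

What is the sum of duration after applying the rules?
135

Step 1: Count records where phase = 'planning': 2
Step 2: Total bonus added: 2 × 10 = 20
Step 3: Original sum of duration: 115
Step 4: Final sum = 115 + 20 = 135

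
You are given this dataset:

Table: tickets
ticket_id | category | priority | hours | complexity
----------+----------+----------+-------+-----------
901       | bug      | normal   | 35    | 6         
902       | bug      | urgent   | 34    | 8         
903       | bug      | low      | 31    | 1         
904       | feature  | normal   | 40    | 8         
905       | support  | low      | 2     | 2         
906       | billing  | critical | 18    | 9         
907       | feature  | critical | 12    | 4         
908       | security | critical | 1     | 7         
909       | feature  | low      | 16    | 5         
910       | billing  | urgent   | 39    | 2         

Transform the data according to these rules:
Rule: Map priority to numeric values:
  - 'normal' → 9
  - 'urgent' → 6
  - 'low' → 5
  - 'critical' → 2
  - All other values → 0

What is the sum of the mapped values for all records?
51

Step 1: Apply mapping to each record
Step 2: Count by status:
  'normal': 2 records × 9 = 18
  'urgent': 2 records × 6 = 12
  'low': 3 records × 5 = 15
  'critical': 3 records × 2 = 6
Step 3: Sum all mapped values = 51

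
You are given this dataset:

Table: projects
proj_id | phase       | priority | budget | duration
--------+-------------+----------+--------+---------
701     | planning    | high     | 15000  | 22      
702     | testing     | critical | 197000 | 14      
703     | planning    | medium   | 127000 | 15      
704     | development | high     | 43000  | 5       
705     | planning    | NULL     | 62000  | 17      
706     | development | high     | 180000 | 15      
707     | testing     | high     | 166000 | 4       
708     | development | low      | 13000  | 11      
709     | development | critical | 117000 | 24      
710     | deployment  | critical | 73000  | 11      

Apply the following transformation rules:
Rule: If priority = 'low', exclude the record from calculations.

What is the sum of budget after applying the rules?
980000

Step 1: Identify records where priority = 'low'
Step 2: The excluded records sum to 13000
Step 3: Original total budget = 993000
Step 4: Remaining total = 993000 - 13000 = 980000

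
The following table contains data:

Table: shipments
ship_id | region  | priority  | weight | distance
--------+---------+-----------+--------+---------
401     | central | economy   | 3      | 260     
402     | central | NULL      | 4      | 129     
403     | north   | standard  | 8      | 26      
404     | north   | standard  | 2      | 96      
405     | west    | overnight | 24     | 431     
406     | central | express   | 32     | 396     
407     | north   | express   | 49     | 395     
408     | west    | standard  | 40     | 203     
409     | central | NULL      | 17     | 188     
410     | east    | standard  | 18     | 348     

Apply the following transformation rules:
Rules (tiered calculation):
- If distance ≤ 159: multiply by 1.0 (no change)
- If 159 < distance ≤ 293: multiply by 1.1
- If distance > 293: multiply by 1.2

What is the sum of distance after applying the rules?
2851.1

Step 1: Tier 1 (distance ≤ 159): 3 records, sum = 251 × 1.0 = 251.0
Step 2: Tier 2 (159 < distance ≤ 293): 3 records, sum = 651 × 1.1 = 716.1
Step 3: Tier 3 (distance > 293): 4 records, sum = 1570 × 1.2 = 1884.0
Step 4: Final sum = 251.0 + 716.1 + 1884.0 = 2851.1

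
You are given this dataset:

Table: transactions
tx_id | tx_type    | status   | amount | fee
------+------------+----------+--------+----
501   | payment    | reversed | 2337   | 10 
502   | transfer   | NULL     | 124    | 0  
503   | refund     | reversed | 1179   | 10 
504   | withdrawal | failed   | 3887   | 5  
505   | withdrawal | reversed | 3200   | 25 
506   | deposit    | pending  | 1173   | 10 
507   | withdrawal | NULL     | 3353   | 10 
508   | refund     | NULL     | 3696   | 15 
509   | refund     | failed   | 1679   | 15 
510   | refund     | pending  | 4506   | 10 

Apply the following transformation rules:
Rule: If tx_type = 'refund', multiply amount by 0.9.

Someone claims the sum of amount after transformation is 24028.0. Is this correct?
Yes, the result is correct.

Step 1: Calculate the correct sum after transformation
Step 2: Apply multiplier 0.9 to records where tx_type = 'refund'
Step 3: Correct result = 24028.0
Step 4: Claimed result = 24028.0
Step 5: 24028.0 = 24028.0 ✓
Conclusion: The claimed result is correct.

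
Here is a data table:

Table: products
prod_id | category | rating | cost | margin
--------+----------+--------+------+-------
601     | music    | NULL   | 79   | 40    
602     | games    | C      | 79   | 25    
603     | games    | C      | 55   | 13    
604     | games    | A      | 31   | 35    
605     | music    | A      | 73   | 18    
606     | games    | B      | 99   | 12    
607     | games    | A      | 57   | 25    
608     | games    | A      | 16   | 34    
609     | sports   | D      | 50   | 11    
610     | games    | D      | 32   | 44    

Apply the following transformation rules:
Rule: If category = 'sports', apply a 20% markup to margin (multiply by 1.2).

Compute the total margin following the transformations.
259.2

Step 1: Records with category = 'sports' have total margin = 11
Step 2: Apply multiplier: 11 × 1.2 = 13.2
Step 3: Other records total: 246
Step 4: Final sum = 13.2 + 246 = 259.2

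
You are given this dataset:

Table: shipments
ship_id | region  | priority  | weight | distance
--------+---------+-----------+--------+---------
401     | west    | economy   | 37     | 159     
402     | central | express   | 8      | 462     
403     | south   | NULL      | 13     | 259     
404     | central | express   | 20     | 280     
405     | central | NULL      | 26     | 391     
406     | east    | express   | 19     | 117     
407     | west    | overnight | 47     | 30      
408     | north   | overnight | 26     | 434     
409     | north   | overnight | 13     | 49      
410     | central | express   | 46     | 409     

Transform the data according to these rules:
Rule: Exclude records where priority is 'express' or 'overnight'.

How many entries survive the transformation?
3

Step 1: Count records to exclude
  - 4 (express) + 3 (overnight) = 7 records
Step 2: Total records: 10
Step 3: Remaining = 10 - 7 = 3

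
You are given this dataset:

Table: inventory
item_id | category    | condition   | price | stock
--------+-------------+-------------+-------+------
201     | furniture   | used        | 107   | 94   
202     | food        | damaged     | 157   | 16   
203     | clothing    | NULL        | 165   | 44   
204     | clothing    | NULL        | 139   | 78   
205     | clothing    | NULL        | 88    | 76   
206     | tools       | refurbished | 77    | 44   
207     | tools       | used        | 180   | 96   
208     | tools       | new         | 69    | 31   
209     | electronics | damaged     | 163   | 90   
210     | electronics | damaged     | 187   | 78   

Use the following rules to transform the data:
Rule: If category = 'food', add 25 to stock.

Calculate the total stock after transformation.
672

Step 1: Count records where category = 'food': 1
Step 2: Total bonus added: 1 × 25 = 25
Step 3: Original sum of stock: 647
Step 4: Final sum = 647 + 25 = 672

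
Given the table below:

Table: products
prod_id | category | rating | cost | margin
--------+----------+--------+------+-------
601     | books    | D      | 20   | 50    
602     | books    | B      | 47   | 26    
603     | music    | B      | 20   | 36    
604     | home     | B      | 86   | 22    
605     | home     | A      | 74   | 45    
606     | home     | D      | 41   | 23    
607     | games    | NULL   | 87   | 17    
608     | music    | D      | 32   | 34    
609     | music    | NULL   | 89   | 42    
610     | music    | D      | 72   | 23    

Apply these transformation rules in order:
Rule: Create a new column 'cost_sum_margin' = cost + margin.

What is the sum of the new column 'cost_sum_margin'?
886

Step 1: For each record, compute cost + margin
Example calculations:
  20 + 50 = 70
  47 + 26 = 73
  20 + 36 = 56
  ...
Step 2: Sum all derived values
Step 3: Total = 886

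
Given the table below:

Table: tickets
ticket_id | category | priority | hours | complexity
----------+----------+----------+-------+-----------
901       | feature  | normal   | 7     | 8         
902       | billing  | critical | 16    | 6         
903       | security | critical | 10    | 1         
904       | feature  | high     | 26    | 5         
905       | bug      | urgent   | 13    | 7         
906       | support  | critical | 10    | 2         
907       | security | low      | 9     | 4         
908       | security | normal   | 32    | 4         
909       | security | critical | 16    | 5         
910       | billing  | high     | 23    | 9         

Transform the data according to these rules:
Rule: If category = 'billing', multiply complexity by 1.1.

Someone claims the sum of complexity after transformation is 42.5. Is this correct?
No, the correct result is 52.5.

Step 1: Calculate the correct sum after transformation
Step 2: Apply multiplier 1.1 to records where category = 'billing'
Step 3: Correct result = 52.5
Step 4: Claimed result = 42.5
Step 5: 52.5 ≠ 42.5
Conclusion: The claimed result is incorrect. The correct answer is 52.5.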